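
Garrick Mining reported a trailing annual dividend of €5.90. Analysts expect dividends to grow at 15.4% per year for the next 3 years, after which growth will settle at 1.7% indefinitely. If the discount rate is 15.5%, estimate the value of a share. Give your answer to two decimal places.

Two-stage DDM. Project D₁…D_3 at 0.154, terminal growth 0.017, discount at r = 0.155.
D_1 = 6.8086
D_2 = 7.8571
D_3 = 9.0671
Terminal value at t=3: TV = D_4/(r−g) = 9.2213/(0.155−0.017) = 66.8207
P₀ = 6.8086/(1+0.155)^1 + 7.8571/(1+0.155)^2 + 9.0671/(1+0.155)^3 + 66.8207/(1+0.155)^3 = 61.0370

€61.04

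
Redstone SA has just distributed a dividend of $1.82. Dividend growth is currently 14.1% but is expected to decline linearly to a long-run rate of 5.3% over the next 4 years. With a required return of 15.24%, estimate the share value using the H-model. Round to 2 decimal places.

$22.50

H-model: P₀ = D₀[(1+g_L) + H(g_S−g_L)]/(r−g_L), with H = 4/2 = 2.
P₀ = 1.82 × [(1+0.053) + 2×(0.141−0.053)] / (0.1524−0.053)
   = 1.82 × 1.2290 / 0.0994 = 22.5028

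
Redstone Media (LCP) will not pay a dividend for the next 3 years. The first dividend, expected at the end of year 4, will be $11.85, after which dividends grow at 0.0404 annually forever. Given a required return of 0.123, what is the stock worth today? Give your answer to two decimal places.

$101.30

Deferred-dividend DDM. At t=3 the remaining stream is a growing perpetuity with first payment D_4 = 11.85.
V_3 = D_4/(r−g) = 11.85/(0.123−0.0404) = 143.4625
P₀ = V_3/(1+r)^3 = 143.4625/(1+0.123)^3 = 101.2976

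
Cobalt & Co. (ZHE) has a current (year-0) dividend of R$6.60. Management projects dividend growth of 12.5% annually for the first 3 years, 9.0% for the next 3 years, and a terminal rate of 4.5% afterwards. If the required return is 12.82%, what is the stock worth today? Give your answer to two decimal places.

Three-stage DDM. Project D₁…D_6; terminal Gordon value at t=6 with g = 0.045; discount at r = 0.1282.
D_1 = 7.4250
D_2 = 8.3531
D_3 = 9.3973
D_4 = 10.2430
D_5 = 11.1649
D_6 = 12.1697
TV_6 = 12.7174/(0.1282−0.045) = 152.8530
P₀ = Σ Dₜ/(1+r)ᵗ + TV_6/(1+r)^6 = 112.1439

R$112.14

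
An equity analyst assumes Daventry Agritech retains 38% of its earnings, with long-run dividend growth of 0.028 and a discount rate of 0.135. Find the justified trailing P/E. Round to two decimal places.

5.96

Payout ratio b = 1 − 0.38 = 0.62.
Justified trailing P/E = b(1+g)/(r−g) = 0.62×(1+0.028)/(0.135−0.028) = 5.9566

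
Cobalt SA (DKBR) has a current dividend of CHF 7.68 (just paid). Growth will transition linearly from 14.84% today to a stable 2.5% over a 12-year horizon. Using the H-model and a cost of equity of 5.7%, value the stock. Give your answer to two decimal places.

H-model: P₀ = D₀[(1+g_L) + H(g_S−g_L)]/(r−g_L), with H = 12/2 = 6.
P₀ = 7.68 × [(1+0.025) + 6×(0.1484−0.025)] / (0.057−0.025)
   = 7.68 × 1.7654 / 0.032 = 423.6960

CHF 423.70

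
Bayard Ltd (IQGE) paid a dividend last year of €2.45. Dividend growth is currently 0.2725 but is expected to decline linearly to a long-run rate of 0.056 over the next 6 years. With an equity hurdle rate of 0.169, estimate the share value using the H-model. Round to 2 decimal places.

H-model: P₀ = D₀[(1+g_L) + H(g_S−g_L)]/(r−g_L), with H = 6/2 = 3.
P₀ = 2.45 × [(1+0.056) + 3×(0.2725−0.056)] / (0.169−0.056)
   = 2.45 × 1.7055 / 0.113 = 36.9777

€36.98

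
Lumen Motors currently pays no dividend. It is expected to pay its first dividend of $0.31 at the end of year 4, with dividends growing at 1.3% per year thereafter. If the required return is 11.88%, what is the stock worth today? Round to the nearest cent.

$2.09

Deferred-dividend DDM. At t=3 the remaining stream is a growing perpetuity with first payment D_4 = 0.31.
V_3 = D_4/(r−g) = 0.31/(0.1188−0.013) = 2.9301
P₀ = V_3/(1+r)^3 = 2.9301/(1+0.1188)^3 = 2.0923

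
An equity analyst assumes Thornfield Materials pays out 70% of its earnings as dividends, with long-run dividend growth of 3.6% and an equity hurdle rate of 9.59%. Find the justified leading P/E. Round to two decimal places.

Justified leading P/E = b/(r−g) = 0.70/(0.0959−0.036) = 11.6861

11.69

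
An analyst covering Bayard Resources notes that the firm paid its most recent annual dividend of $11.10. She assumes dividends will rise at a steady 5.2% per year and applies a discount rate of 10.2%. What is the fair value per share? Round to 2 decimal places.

Gordon growth model: P₀ = D₁/(r − g). D₁ = 11.10 × (1 + 0.052) = 11.6772.
P₀ = 11.6772 / (0.102 − 0.052) = 11.6772 / 0.05 = 233.5440

$233.54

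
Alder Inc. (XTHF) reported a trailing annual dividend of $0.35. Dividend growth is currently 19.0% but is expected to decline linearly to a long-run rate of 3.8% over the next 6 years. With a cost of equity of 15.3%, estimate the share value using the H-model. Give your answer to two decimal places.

H-model: P₀ = D₀[(1+g_L) + H(g_S−g_L)]/(r−g_L), with H = 6/2 = 3.
P₀ = 0.35 × [(1+0.038) + 3×(0.19−0.038)] / (0.153−0.038)
   = 0.35 × 1.4940 / 0.115 = 4.5470

$4.55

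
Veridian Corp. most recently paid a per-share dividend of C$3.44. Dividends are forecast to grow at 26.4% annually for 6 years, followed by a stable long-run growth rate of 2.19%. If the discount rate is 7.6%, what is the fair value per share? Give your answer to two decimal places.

Two-stage DDM. Project D₁…D_6 at 0.264, terminal growth 0.0219, discount at r = 0.076.
D_1 = 4.3482
D_2 = 5.4961
D_3 = 6.9470
D_4 = 8.7811
D_5 = 11.0993
D_6 = 14.0295
Terminal value at t=6: TV = D_7/(r−g) = 14.3367/(0.076−0.0219) = 265.0038
P₀ = 4.3482/(1+0.076)^1 + 5.4961/(1+0.076)^2 + 6.9470/(1+0.076)^3 + 8.7811/(1+0.076)^4 + 11.0993/(1+0.076)^5 + 14.0295/(1+0.076)^6 + 265.0038/(1+0.076)^6 = 208.4079

C$208.41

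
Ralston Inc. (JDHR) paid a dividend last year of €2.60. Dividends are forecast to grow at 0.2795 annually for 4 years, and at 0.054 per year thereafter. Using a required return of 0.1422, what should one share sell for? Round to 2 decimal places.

Two-stage DDM. Project D₁…D_4 at 0.2795, terminal growth 0.054, discount at r = 0.1422.
D_1 = 3.3267
D_2 = 4.2565
D_3 = 5.4462
D_4 = 6.9684
Terminal value at t=4: TV = D_5/(r−g) = 7.3447/(0.1422−0.054) = 83.2734
P₀ = 3.3267/(1+0.1422)^1 + 4.2565/(1+0.1422)^2 + 5.4462/(1+0.1422)^3 + 6.9684/(1+0.1422)^4 + 83.2734/(1+0.1422)^4 = 62.8500

€62.85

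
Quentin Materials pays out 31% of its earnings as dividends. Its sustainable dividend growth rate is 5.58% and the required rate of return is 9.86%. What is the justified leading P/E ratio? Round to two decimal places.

Justified leading P/E = b/(r−g) = 0.31/(0.0986−0.0558) = 7.2430

7.24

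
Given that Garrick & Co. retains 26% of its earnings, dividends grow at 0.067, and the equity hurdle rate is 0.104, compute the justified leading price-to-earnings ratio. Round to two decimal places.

Payout ratio b = 1 − 0.26 = 0.74.
Justified leading P/E = b/(r−g) = 0.74/(0.104−0.067) = 20.0000

20.00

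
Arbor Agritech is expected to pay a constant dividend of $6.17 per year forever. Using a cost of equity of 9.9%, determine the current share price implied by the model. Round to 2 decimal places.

$62.32

Zero-growth DDM (perpetuity): P₀ = D/r = 6.17 / 0.099 = 62.3232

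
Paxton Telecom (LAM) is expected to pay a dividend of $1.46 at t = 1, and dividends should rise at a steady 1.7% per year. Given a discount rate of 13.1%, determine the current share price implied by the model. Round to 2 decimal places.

$12.81

Gordon growth model: P₀ = D₁/(r − g), with D₁ = 1.46 given directly.
P₀ = 1.4600 / (0.131 − 0.017) = 1.4600 / 0.114 = 12.8070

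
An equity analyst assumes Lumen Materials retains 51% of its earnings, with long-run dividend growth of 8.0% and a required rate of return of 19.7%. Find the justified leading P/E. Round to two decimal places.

4.19

Payout ratio b = 1 − 0.51 = 0.49.
Justified leading P/E = b/(r−g) = 0.49/(0.197−0.08) = 4.1880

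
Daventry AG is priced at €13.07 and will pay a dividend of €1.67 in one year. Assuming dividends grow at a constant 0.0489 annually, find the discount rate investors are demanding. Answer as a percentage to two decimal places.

17.67%

Rearranging the constant-growth DDM: r = D₁/P₀ + g.
r = 1.6700 / 13.07 + 0.0489 = 0.12777 + 0.0489 = 0.17667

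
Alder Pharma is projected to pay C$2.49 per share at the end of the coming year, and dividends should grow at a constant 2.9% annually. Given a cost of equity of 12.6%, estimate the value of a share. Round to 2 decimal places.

C$25.67

Gordon growth model: P₀ = D₁/(r − g), with D₁ = 2.49 given directly.
P₀ = 2.4900 / (0.126 − 0.029) = 2.4900 / 0.097 = 25.6701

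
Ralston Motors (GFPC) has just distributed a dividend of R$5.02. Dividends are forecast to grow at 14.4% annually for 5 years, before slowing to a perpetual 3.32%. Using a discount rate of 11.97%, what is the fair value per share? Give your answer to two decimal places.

R$93.54

Two-stage DDM. Project D₁…D_5 at 0.144, terminal growth 0.0332, discount at r = 0.1197.
D_1 = 5.7429
D_2 = 6.5699
D_3 = 7.5159
D_4 = 8.5982
D_5 = 9.8363
Terminal value at t=5: TV = D_6/(r−g) = 10.1629/(0.1197−0.0332) = 117.4903
P₀ = 5.7429/(1+0.1197)^1 + 6.5699/(1+0.1197)^2 + 7.5159/(1+0.1197)^3 + 8.5982/(1+0.1197)^4 + 9.8363/(1+0.1197)^5 + 117.4903/(1+0.1197)^5 = 93.5388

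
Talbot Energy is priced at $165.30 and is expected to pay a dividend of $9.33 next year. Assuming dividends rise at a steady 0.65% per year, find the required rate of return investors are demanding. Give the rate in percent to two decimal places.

Rearranging the constant-growth DDM: r = D₁/P₀ + g.
r = 9.3300 / 165.30 + 0.0065 = 0.05644 + 0.0065 = 0.06294

6.29%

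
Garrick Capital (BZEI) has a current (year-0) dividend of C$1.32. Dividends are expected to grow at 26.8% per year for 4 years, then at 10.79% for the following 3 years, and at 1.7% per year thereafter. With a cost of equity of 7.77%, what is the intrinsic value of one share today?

C$62.13

Three-stage DDM. Project D₁…D_7; terminal Gordon value at t=7 with g = 0.017; discount at r = 0.0777.
D_1 = 1.6738
D_2 = 2.1223
D_3 = 2.6911
D_4 = 3.4123
D_5 = 3.7805
D_6 = 4.1884
D_7 = 4.6404
TV_7 = 4.7193/(0.0777−0.017) = 77.7472
P₀ = Σ Dₜ/(1+r)ᵗ + TV_7/(1+r)^7 = 62.1291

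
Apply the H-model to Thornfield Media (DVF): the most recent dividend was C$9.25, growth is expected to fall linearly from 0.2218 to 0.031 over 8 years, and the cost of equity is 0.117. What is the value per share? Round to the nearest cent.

H-model: P₀ = D₀[(1+g_L) + H(g_S−g_L)]/(r−g_L), with H = 8/2 = 4.
P₀ = 9.25 × [(1+0.031) + 4×(0.2218−0.031)] / (0.117−0.031)
   = 9.25 × 1.7942 / 0.086 = 192.9808

C$192.98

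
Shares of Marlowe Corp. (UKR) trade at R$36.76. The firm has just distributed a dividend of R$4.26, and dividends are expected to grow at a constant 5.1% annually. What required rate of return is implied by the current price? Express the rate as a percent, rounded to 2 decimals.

17.28%

Rearranging the constant-growth DDM: r = D₁/P₀ + g.
D₁ = 4.26 × (1 + 0.051) = 4.4773.
r = 4.4773 / 36.76 + 0.051 = 0.12180 + 0.051 = 0.17280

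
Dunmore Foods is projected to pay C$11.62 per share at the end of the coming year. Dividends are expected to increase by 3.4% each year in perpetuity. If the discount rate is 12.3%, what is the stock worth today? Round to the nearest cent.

Gordon growth model: P₀ = D₁/(r − g), with D₁ = 11.62 given directly.
P₀ = 11.6200 / (0.123 − 0.034) = 11.6200 / 0.089 = 130.5618

C$130.56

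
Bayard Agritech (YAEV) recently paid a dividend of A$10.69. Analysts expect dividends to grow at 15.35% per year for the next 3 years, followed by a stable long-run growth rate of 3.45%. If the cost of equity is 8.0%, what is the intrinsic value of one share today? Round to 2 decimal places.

A$332.76

Two-stage DDM. Project D₁…D_3 at 0.1535, terminal growth 0.0345, discount at r = 0.08.
D_1 = 12.3309
D_2 = 14.2237
D_3 = 16.4071
Terminal value at t=3: TV = D_4/(r−g) = 16.9731/(0.08−0.0345) = 373.0350
P₀ = 12.3309/(1+0.08)^1 + 14.2237/(1+0.08)^2 + 16.4071/(1+0.08)^3 + 373.0350/(1+0.08)^3 = 332.7637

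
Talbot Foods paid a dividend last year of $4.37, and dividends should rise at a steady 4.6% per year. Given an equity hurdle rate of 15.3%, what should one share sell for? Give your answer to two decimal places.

$42.72

Gordon growth model: P₀ = D₁/(r − g). D₁ = 4.37 × (1 + 0.046) = 4.5710.
P₀ = 4.5710 / (0.153 − 0.046) = 4.5710 / 0.107 = 42.7198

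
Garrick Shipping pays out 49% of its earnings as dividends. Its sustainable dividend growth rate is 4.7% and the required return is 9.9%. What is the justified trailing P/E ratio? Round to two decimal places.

Justified trailing P/E = b(1+g)/(r−g) = 0.49×(1+0.047)/(0.099−0.047) = 9.8660

9.87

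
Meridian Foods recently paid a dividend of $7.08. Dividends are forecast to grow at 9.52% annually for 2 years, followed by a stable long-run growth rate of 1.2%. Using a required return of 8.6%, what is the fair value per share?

$112.81

Two-stage DDM. Project D₁…D_2 at 0.0952, terminal growth 0.012, discount at r = 0.086.
D_1 = 7.7540
D_2 = 8.4922
Terminal value at t=2: TV = D_3/(r−g) = 8.5941/(0.086−0.012) = 116.1366
P₀ = 7.7540/(1+0.086)^1 + 8.4922/(1+0.086)^2 + 116.1366/(1+0.086)^2 = 112.8117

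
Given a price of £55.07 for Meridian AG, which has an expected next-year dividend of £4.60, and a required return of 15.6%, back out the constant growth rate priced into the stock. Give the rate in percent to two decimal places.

From P₀ = D₁/(r − g), the implied growth is g = r − D₁/P₀.
g = 0.156 − 4.60/55.07 = 0.156 − 0.08353 = 0.07247

7.25%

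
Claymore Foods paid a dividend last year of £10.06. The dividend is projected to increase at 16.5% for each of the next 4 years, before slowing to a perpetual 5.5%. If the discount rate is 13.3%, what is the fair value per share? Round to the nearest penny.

Two-stage DDM. Project D₁…D_4 at 0.165, terminal growth 0.055, discount at r = 0.133.
D_1 = 11.7199
D_2 = 13.6537
D_3 = 15.9065
D_4 = 18.5311
Terminal value at t=4: TV = D_5/(r−g) = 19.5503/(0.133−0.055) = 250.6453
P₀ = 11.7199/(1+0.133)^1 + 13.6537/(1+0.133)^2 + 15.9065/(1+0.133)^3 + 18.5311/(1+0.133)^4 + 250.6453/(1+0.133)^4 = 195.2664

£195.27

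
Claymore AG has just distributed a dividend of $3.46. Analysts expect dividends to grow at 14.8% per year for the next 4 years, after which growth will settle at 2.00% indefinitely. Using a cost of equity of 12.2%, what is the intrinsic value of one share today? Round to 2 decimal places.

$52.58

Two-stage DDM. Project D₁…D_4 at 0.148, terminal growth 0.02, discount at r = 0.122.
D_1 = 3.9721
D_2 = 4.5599
D_3 = 5.2348
D_4 = 6.0096
Terminal value at t=4: TV = D_5/(r−g) = 6.1298/(0.122−0.02) = 60.0957
P₀ = 3.9721/(1+0.122)^1 + 4.5599/(1+0.122)^2 + 5.2348/(1+0.122)^3 + 6.0096/(1+0.122)^4 + 60.0957/(1+0.122)^4 = 52.5809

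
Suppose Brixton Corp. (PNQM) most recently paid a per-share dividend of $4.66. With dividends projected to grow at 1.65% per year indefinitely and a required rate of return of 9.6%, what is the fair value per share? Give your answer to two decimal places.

Gordon growth model: P₀ = D₁/(r − g). D₁ = 4.66 × (1 + 0.0165) = 4.7369.
P₀ = 4.7369 / (0.096 − 0.0165) = 4.7369 / 0.0795 = 59.5835

$59.58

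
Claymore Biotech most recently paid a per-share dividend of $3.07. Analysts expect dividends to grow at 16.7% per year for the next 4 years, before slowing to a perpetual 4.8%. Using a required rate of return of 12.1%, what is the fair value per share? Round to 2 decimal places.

Two-stage DDM. Project D₁…D_4 at 0.167, terminal growth 0.048, discount at r = 0.121.
D_1 = 3.5827
D_2 = 4.1810
D_3 = 4.8792
D_4 = 5.6941
Terminal value at t=4: TV = D_5/(r−g) = 5.9674/(0.121−0.048) = 81.7448
P₀ = 3.5827/(1+0.121)^1 + 4.1810/(1+0.121)^2 + 4.8792/(1+0.121)^3 + 5.6941/(1+0.121)^4 + 81.7448/(1+0.121)^4 = 65.3577

$65.36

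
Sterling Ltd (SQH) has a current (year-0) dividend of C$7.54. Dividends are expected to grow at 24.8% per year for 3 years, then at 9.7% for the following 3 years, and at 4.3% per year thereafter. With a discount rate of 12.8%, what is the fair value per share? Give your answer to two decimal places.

Three-stage DDM. Project D₁…D_6; terminal Gordon value at t=6 with g = 0.043; discount at r = 0.128.
D_1 = 9.4099
D_2 = 11.7436
D_3 = 14.6560
D_4 = 16.0776
D_5 = 17.6371
D_6 = 19.3480
TV_6 = 20.1799/(0.128−0.043) = 237.4107
P₀ = Σ Dₜ/(1+r)ᵗ + TV_6/(1+r)^6 = 172.0157

C$172.02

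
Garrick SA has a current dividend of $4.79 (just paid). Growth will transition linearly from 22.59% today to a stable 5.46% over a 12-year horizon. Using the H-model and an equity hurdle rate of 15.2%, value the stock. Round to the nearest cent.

$102.41

H-model: P₀ = D₀[(1+g_L) + H(g_S−g_L)]/(r−g_L), with H = 12/2 = 6.
P₀ = 4.79 × [(1+0.0546) + 6×(0.2259−0.0546)] / (0.152−0.0546)
   = 4.79 × 2.0824 / 0.0974 = 102.4096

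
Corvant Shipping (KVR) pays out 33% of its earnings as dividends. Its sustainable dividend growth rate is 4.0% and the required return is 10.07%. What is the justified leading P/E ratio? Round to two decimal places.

5.44

Justified leading P/E = b/(r−g) = 0.33/(0.1007−0.04) = 5.4366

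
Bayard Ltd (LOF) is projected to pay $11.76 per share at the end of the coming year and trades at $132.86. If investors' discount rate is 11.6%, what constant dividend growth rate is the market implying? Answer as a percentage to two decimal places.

2.75%

From P₀ = D₁/(r − g), the implied growth is g = r − D₁/P₀.
g = 0.116 − 11.76/132.86 = 0.116 − 0.08851 = 0.02749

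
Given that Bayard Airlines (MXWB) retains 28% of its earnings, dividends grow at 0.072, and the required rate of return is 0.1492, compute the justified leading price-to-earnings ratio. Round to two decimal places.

Payout ratio b = 1 − 0.28 = 0.72.
Justified leading P/E = b/(r−g) = 0.72/(0.1492−0.072) = 9.3264

9.33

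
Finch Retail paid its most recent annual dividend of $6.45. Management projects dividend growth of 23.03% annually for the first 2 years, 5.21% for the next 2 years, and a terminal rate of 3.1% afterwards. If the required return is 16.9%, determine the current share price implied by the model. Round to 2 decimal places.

$69.38

Three-stage DDM. Project D₁…D_4; terminal Gordon value at t=4 with g = 0.031; discount at r = 0.169.
D_1 = 7.9354
D_2 = 9.7630
D_3 = 10.2716
D_4 = 10.8068
TV_4 = 11.1418/(0.169−0.031) = 80.7375
P₀ = Σ Dₜ/(1+r)ᵗ + TV_4/(1+r)^4 = 69.3822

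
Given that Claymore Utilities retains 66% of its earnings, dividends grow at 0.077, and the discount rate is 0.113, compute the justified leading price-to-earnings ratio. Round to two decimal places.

9.44

Payout ratio b = 1 − 0.66 = 0.34.
Justified leading P/E = b/(r−g) = 0.34/(0.113−0.077) = 9.4444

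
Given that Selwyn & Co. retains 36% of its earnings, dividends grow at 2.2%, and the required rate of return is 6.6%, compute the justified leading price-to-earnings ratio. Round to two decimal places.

Payout ratio b = 1 − 0.36 = 0.64.
Justified leading P/E = b/(r−g) = 0.64/(0.066−0.022) = 14.5455

14.55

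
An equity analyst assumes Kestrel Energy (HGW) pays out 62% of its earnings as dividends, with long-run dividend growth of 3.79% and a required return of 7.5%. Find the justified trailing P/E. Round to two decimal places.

Justified trailing P/E = b(1+g)/(r−g) = 0.62×(1+0.0379)/(0.075−0.0379) = 17.3450

17.34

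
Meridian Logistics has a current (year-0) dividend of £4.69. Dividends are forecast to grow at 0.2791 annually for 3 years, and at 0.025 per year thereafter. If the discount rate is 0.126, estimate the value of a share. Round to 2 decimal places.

Two-stage DDM. Project D₁…D_3 at 0.2791, terminal growth 0.025, discount at r = 0.126.
D_1 = 5.9990
D_2 = 7.6733
D_3 = 9.8149
Terminal value at t=3: TV = D_4/(r−g) = 10.0603/(0.126−0.025) = 99.6068
P₀ = 5.9990/(1+0.126)^1 + 7.6733/(1+0.126)^2 + 9.8149/(1+0.126)^3 + 99.6068/(1+0.126)^3 = 88.0255

£88.03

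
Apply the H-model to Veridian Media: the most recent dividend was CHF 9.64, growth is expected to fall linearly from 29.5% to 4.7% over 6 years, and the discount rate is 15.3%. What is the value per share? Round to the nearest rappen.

CHF 162.88

H-model: P₀ = D₀[(1+g_L) + H(g_S−g_L)]/(r−g_L), with H = 6/2 = 3.
P₀ = 9.64 × [(1+0.047) + 3×(0.295−0.047)] / (0.153−0.047)
   = 9.64 × 1.7910 / 0.106 = 162.8796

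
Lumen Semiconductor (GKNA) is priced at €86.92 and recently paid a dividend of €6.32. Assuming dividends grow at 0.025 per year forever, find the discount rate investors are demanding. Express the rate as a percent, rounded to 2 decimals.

9.95%

Rearranging the constant-growth DDM: r = D₁/P₀ + g.
D₁ = 6.32 × (1 + 0.025) = 6.4780.
r = 6.4780 / 86.92 + 0.025 = 0.07453 + 0.025 = 0.09953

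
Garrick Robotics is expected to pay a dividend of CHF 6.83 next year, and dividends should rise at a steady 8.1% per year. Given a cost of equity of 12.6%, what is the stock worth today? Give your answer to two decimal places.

CHF 151.78

Gordon growth model: P₀ = D₁/(r − g), with D₁ = 6.83 given directly.
P₀ = 6.8300 / (0.126 − 0.081) = 6.8300 / 0.045 = 151.7778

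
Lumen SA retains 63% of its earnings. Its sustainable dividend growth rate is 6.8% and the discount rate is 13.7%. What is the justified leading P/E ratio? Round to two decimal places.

Payout ratio b = 1 − 0.63 = 0.37.
Justified leading P/E = b/(r−g) = 0.37/(0.137−0.068) = 5.3623

5.36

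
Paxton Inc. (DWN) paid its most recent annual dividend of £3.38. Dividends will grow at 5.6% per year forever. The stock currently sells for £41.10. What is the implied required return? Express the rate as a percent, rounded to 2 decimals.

Rearranging the constant-growth DDM: r = D₁/P₀ + g.
D₁ = 3.38 × (1 + 0.056) = 3.5693.
r = 3.5693 / 41.10 + 0.056 = 0.08684 + 0.056 = 0.14284

14.28%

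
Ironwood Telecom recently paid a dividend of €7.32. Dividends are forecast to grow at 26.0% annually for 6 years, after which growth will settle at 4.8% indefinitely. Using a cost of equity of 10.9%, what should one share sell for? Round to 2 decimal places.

Two-stage DDM. Project D₁…D_6 at 0.26, terminal growth 0.048, discount at r = 0.109.
D_1 = 9.2232
D_2 = 11.6212
D_3 = 14.6428
D_4 = 18.4499
D_5 = 23.2468
D_6 = 29.2910
Terminal value at t=6: TV = D_7/(r−g) = 30.6970/(0.109−0.048) = 503.2292
P₀ = 9.2232/(1+0.109)^1 + 11.6212/(1+0.109)^2 + 14.6428/(1+0.109)^3 + 18.4499/(1+0.109)^4 + 23.2468/(1+0.109)^5 + 29.2910/(1+0.109)^6 + 503.2292/(1+0.109)^6 = 340.8078

€340.81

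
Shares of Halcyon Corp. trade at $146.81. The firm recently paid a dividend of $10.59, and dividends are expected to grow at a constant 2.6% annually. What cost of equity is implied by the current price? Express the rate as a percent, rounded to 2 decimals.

10.00%

Rearranging the constant-growth DDM: r = D₁/P₀ + g.
D₁ = 10.59 × (1 + 0.026) = 10.8653.
r = 10.8653 / 146.81 + 0.026 = 0.07401 + 0.026 = 0.10001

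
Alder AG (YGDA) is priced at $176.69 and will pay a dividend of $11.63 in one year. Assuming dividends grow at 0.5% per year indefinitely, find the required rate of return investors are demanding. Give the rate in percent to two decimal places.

Rearranging the constant-growth DDM: r = D₁/P₀ + g.
r = 11.6300 / 176.69 + 0.005 = 0.06582 + 0.005 = 0.07082

7.08%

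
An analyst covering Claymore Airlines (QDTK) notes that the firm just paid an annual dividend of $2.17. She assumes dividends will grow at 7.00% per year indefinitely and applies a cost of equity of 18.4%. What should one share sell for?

$20.37

Gordon growth model: P₀ = D₁/(r − g). D₁ = 2.17 × (1 + 0.07) = 2.3219.
P₀ = 2.3219 / (0.184 − 0.07) = 2.3219 / 0.114 = 20.3675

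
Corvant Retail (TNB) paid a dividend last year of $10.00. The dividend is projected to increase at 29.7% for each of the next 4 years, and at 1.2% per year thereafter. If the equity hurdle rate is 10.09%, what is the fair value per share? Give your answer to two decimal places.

$280.58

Two-stage DDM. Project D₁…D_4 at 0.297, terminal growth 0.012, discount at r = 0.1009.
D_1 = 12.9700
D_2 = 16.8221
D_3 = 21.8183
D_4 = 28.2983
Terminal value at t=4: TV = D_5/(r−g) = 28.6379/(0.1009−0.012) = 322.1356
P₀ = 12.9700/(1+0.1009)^1 + 16.8221/(1+0.1009)^2 + 21.8183/(1+0.1009)^3 + 28.2983/(1+0.1009)^4 + 322.1356/(1+0.1009)^4 = 280.5826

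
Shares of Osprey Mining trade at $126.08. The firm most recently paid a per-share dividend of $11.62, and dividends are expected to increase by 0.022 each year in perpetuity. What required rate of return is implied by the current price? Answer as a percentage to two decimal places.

11.62%

Rearranging the constant-growth DDM: r = D₁/P₀ + g.
D₁ = 11.62 × (1 + 0.022) = 11.8756.
r = 11.8756 / 126.08 + 0.022 = 0.09419 + 0.022 = 0.11619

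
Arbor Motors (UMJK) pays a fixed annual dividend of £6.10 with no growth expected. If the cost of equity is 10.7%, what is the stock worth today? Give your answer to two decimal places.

Zero-growth DDM (perpetuity): P₀ = D/r = 6.10 / 0.107 = 57.0093

£57.01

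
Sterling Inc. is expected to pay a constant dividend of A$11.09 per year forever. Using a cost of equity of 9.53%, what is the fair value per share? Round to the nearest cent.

A$116.37

Zero-growth DDM (perpetuity): P₀ = D/r = 11.09 / 0.0953 = 116.3694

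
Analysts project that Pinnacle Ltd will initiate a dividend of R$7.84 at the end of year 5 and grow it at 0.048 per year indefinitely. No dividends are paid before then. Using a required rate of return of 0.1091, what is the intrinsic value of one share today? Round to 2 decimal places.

Deferred-dividend DDM. At t=4 the remaining stream is a growing perpetuity with first payment D_5 = 7.84.
V_4 = D_5/(r−g) = 7.84/(0.1091−0.048) = 128.3142
P₀ = V_4/(1+r)^4 = 128.3142/(1+0.1091)^4 = 84.7993

R$84.80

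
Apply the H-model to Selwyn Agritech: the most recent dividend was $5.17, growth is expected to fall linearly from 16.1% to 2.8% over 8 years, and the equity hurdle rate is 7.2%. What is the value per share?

H-model: P₀ = D₀[(1+g_L) + H(g_S−g_L)]/(r−g_L), with H = 8/2 = 4.
P₀ = 5.17 × [(1+0.028) + 4×(0.161−0.028)] / (0.072−0.028)
   = 5.17 × 1.5600 / 0.044 = 183.3000

$183.30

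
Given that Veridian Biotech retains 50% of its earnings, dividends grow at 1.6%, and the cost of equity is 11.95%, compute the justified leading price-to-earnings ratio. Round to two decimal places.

4.83

Payout ratio b = 1 − 0.50 = 0.50.
Justified leading P/E = b/(r−g) = 0.50/(0.1195−0.016) = 4.8309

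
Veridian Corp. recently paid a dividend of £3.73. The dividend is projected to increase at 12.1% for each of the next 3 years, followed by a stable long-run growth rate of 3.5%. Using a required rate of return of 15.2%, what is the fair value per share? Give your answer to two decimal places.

Two-stage DDM. Project D₁…D_3 at 0.121, terminal growth 0.035, discount at r = 0.152.
D_1 = 4.1813
D_2 = 4.6873
D_3 = 5.2544
Terminal value at t=3: TV = D_4/(r−g) = 5.4383/(0.152−0.035) = 46.4815
P₀ = 4.1813/(1+0.152)^1 + 4.6873/(1+0.152)^2 + 5.2544/(1+0.152)^3 + 46.4815/(1+0.152)^3 = 41.0019

£41.00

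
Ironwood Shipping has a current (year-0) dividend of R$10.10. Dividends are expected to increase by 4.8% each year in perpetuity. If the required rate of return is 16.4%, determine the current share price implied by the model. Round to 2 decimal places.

Gordon growth model: P₀ = D₁/(r − g). D₁ = 10.10 × (1 + 0.048) = 10.5848.
P₀ = 10.5848 / (0.164 − 0.048) = 10.5848 / 0.116 = 91.2483

R$91.25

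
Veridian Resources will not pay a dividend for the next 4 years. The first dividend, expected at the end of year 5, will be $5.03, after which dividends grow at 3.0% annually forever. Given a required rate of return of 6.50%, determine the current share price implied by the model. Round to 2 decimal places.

Deferred-dividend DDM. At t=4 the remaining stream is a growing perpetuity with first payment D_5 = 5.03.
V_4 = D_5/(r−g) = 5.03/(0.065−0.03) = 143.7143
P₀ = V_4/(1+r)^4 = 143.7143/(1+0.065)^4 = 111.7124

$111.71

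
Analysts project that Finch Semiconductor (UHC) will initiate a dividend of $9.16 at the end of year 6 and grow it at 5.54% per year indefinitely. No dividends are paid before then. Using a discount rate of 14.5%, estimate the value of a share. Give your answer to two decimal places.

Deferred-dividend DDM. At t=5 the remaining stream is a growing perpetuity with first payment D_6 = 9.16.
V_5 = D_6/(r−g) = 9.16/(0.145−0.0554) = 102.2321
P₀ = V_5/(1+r)^5 = 102.2321/(1+0.145)^5 = 51.9469

$51.95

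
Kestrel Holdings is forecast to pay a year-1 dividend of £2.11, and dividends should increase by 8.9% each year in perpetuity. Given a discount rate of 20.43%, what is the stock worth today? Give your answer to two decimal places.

Gordon growth model: P₀ = D₁/(r − g), with D₁ = 2.11 given directly.
P₀ = 2.1100 / (0.2043 − 0.089) = 2.1100 / 0.1153 = 18.3001

£18.30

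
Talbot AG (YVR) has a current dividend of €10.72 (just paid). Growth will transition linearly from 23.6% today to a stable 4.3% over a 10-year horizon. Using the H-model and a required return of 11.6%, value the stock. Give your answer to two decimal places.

€294.87

H-model: P₀ = D₀[(1+g_L) + H(g_S−g_L)]/(r−g_L), with H = 10/2 = 5.
P₀ = 10.72 × [(1+0.043) + 5×(0.236−0.043)] / (0.116−0.043)
   = 10.72 × 2.0080 / 0.073 = 294.8734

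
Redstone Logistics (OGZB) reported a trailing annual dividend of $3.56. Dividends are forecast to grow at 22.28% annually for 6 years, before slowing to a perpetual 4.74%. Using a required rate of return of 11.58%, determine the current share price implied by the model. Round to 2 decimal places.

$124.22

Two-stage DDM. Project D₁…D_6 at 0.2228, terminal growth 0.0474, discount at r = 0.1158.
D_1 = 4.3532
D_2 = 5.3231
D_3 = 6.5090
D_4 = 7.9592
D_5 = 9.7326
D_6 = 11.9010
Terminal value at t=6: TV = D_7/(r−g) = 12.4651/(0.1158−0.0474) = 182.2380
P₀ = 4.3532/(1+0.1158)^1 + 5.3231/(1+0.1158)^2 + 6.5090/(1+0.1158)^3 + 7.9592/(1+0.1158)^4 + 9.7326/(1+0.1158)^5 + 11.9010/(1+0.1158)^6 + 182.2380/(1+0.1158)^6 = 124.2237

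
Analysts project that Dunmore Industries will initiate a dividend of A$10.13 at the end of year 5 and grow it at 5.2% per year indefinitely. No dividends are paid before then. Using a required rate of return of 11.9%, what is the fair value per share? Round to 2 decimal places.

A$96.43

Deferred-dividend DDM. At t=4 the remaining stream is a growing perpetuity with first payment D_5 = 10.13.
V_4 = D_5/(r−g) = 10.13/(0.119−0.052) = 151.1940
P₀ = V_4/(1+r)^4 = 151.1940/(1+0.119)^4 = 96.4305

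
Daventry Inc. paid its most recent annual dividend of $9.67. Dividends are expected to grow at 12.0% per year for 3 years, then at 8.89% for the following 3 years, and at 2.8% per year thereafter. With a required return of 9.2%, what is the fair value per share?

Three-stage DDM. Project D₁…D_6; terminal Gordon value at t=6 with g = 0.028; discount at r = 0.092.
D_1 = 10.8304
D_2 = 12.1300
D_3 = 13.5857
D_4 = 14.7934
D_5 = 16.1086
D_6 = 17.5406
TV_6 = 18.0317/(0.092−0.028) = 281.7459
P₀ = Σ Dₜ/(1+r)ᵗ + TV_6/(1+r)^6 = 227.8034

$227.80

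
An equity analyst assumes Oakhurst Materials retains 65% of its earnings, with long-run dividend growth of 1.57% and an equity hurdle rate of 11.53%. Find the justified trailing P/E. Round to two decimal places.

Payout ratio b = 1 − 0.65 = 0.35.
Justified trailing P/E = b(1+g)/(r−g) = 0.35×(1+0.0157)/(0.1153−0.0157) = 3.5692

3.57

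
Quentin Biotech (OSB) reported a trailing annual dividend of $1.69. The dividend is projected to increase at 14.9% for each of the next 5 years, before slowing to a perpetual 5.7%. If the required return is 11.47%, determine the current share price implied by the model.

$45.29

Two-stage DDM. Project D₁…D_5 at 0.149, terminal growth 0.057, discount at r = 0.1147.
D_1 = 1.9418
D_2 = 2.2311
D_3 = 2.5636
D_4 = 2.9456
D_5 = 3.3844
Terminal value at t=5: TV = D_6/(r−g) = 3.5774/(0.1147−0.057) = 61.9992
P₀ = 1.9418/(1+0.1147)^1 + 2.2311/(1+0.1147)^2 + 2.5636/(1+0.1147)^3 + 2.9456/(1+0.1147)^4 + 3.3844/(1+0.1147)^5 + 61.9992/(1+0.1147)^5 = 45.2871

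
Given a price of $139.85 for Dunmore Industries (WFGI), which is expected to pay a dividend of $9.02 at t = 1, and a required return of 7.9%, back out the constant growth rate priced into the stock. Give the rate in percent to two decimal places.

From P₀ = D₁/(r − g), the implied growth is g = r − D₁/P₀.
g = 0.079 − 9.02/139.85 = 0.079 − 0.06450 = 0.01450

1.45%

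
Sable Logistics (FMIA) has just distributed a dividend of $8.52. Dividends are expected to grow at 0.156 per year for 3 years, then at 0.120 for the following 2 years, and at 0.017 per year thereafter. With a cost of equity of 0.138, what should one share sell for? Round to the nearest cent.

$116.52

Three-stage DDM. Project D₁…D_5; terminal Gordon value at t=5 with g = 0.017; discount at r = 0.138.
D_1 = 9.8491
D_2 = 11.3856
D_3 = 13.1617
D_4 = 14.7411
D_5 = 16.5101
TV_5 = 16.7907/(0.138−0.017) = 138.7665
P₀ = Σ Dₜ/(1+r)ᵗ + TV_5/(1+r)^5 = 116.5236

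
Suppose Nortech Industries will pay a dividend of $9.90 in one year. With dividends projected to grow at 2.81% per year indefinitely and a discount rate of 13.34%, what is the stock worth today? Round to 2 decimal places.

$94.02

Gordon growth model: P₀ = D₁/(r − g), with D₁ = 9.90 given directly.
P₀ = 9.9000 / (0.1334 − 0.0281) = 9.9000 / 0.1053 = 94.0171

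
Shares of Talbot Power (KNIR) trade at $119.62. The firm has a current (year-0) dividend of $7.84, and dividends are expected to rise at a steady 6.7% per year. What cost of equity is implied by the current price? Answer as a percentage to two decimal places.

13.69%

Rearranging the constant-growth DDM: r = D₁/P₀ + g.
D₁ = 7.84 × (1 + 0.067) = 8.3653.
r = 8.3653 / 119.62 + 0.067 = 0.06993 + 0.067 = 0.13693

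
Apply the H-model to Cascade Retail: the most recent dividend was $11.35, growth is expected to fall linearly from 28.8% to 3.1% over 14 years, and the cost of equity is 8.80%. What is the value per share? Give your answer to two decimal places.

$563.52

H-model: P₀ = D₀[(1+g_L) + H(g_S−g_L)]/(r−g_L), with H = 14/2 = 7.
P₀ = 11.35 × [(1+0.031) + 7×(0.288−0.031)] / (0.088−0.031)
   = 11.35 × 2.8300 / 0.057 = 563.5175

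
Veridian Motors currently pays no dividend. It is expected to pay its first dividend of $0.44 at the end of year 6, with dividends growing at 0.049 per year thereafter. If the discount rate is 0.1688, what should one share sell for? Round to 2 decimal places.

$1.68

Deferred-dividend DDM. At t=5 the remaining stream is a growing perpetuity with first payment D_6 = 0.44.
V_5 = D_6/(r−g) = 0.44/(0.1688−0.049) = 3.6728
P₀ = V_5/(1+r)^5 = 3.6728/(1+0.1688)^5 = 1.6838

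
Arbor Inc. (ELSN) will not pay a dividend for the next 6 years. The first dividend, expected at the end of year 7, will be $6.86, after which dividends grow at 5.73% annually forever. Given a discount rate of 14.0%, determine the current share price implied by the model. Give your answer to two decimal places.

Deferred-dividend DDM. At t=6 the remaining stream is a growing perpetuity with first payment D_7 = 6.86.
V_6 = D_7/(r−g) = 6.86/(0.14−0.0573) = 82.9504
P₀ = V_6/(1+r)^6 = 82.9504/(1+0.14)^6 = 37.7911

$37.79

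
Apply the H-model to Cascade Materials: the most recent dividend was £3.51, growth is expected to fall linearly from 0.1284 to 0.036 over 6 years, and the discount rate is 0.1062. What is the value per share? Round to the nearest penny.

H-model: P₀ = D₀[(1+g_L) + H(g_S−g_L)]/(r−g_L), with H = 6/2 = 3.
P₀ = 3.51 × [(1+0.036) + 3×(0.1284−0.036)] / (0.1062−0.036)
   = 3.51 × 1.3132 / 0.0702 = 65.6600

£65.66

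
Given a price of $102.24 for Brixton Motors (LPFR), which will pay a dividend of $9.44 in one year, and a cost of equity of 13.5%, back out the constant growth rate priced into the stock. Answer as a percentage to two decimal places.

From P₀ = D₁/(r − g), the implied growth is g = r − D₁/P₀.
g = 0.135 − 9.44/102.24 = 0.135 − 0.09233 = 0.04267

4.27%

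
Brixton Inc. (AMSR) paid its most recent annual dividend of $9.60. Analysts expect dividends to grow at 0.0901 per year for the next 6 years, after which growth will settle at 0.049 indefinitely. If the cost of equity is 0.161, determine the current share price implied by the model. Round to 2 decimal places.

$108.08

Two-stage DDM. Project D₁…D_6 at 0.0901, terminal growth 0.049, discount at r = 0.161.
D_1 = 10.4650
D_2 = 11.4079
D_3 = 12.4357
D_4 = 13.5562
D_5 = 14.7776
D_6 = 16.1090
Terminal value at t=6: TV = D_7/(r−g) = 16.8984/(0.161−0.049) = 150.8783
P₀ = 10.4650/(1+0.161)^1 + 11.4079/(1+0.161)^2 + 12.4357/(1+0.161)^3 + 13.5562/(1+0.161)^4 + 14.7776/(1+0.161)^5 + 16.1090/(1+0.161)^6 + 150.8783/(1+0.161)^6 = 108.0754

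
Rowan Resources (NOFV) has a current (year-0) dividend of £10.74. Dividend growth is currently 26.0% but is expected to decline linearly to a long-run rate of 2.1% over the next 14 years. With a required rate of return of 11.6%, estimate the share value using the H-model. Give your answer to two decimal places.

£304.56

H-model: P₀ = D₀[(1+g_L) + H(g_S−g_L)]/(r−g_L), with H = 14/2 = 7.
P₀ = 10.74 × [(1+0.021) + 7×(0.26−0.021)] / (0.116−0.021)
   = 10.74 × 2.6940 / 0.095 = 304.5638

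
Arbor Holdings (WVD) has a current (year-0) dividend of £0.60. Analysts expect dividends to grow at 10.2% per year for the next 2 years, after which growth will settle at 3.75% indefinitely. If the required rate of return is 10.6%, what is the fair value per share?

£10.22

Two-stage DDM. Project D₁…D_2 at 0.102, terminal growth 0.0375, discount at r = 0.106.
D_1 = 0.6612
D_2 = 0.7286
Terminal value at t=2: TV = D_3/(r−g) = 0.7560/(0.106−0.0375) = 11.0360
P₀ = 0.6612/(1+0.106)^1 + 0.7286/(1+0.106)^2 + 11.0360/(1+0.106)^2 = 10.2155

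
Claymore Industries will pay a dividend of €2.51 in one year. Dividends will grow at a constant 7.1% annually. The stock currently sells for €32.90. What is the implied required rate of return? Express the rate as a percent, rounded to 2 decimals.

Rearranging the constant-growth DDM: r = D₁/P₀ + g.
r = 2.5100 / 32.90 + 0.071 = 0.07629 + 0.071 = 0.14729

14.73%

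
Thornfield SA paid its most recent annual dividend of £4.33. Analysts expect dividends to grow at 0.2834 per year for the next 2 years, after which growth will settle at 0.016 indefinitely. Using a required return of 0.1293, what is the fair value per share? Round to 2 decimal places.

Two-stage DDM. Project D₁…D_2 at 0.2834, terminal growth 0.016, discount at r = 0.1293.
D_1 = 5.5571
D_2 = 7.1320
Terminal value at t=2: TV = D_3/(r−g) = 7.2461/(0.1293−0.016) = 63.9552
P₀ = 5.5571/(1+0.1293)^1 + 7.1320/(1+0.1293)^2 + 63.9552/(1+0.1293)^2 = 60.6616

£60.66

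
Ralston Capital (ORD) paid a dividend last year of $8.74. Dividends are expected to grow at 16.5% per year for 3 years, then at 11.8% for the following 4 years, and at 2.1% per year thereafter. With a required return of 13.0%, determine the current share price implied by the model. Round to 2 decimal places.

Three-stage DDM. Project D₁…D_7; terminal Gordon value at t=7 with g = 0.021; discount at r = 0.13.
D_1 = 10.1821
D_2 = 11.8621
D_3 = 13.8194
D_4 = 15.4501
D_5 = 17.2732
D_6 = 19.3114
D_7 = 21.5902
TV_7 = 22.0436/(0.13−0.021) = 202.2347
P₀ = Σ Dₜ/(1+r)ᵗ + TV_7/(1+r)^7 = 151.1439

$151.14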